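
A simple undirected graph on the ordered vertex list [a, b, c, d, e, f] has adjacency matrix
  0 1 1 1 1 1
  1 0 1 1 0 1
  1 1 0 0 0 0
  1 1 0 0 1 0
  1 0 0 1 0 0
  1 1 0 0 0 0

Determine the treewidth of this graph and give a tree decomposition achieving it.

Treewidth 2.
Bags: B1 = {a, b, d}  B2 = {a, b, c}  B3 = {a, d, e}  B4 = {a, b, f}
Tree: B1–B2, B1–B3, B2–B4

Every bag has size at most 3, so the width is 3 − 1 = 2 and tw(G) ≤ 2. Conversely, {a, d, e} is a clique of size 3, and the vertices of any clique must share a bag in every tree decomposition; so some bag has ≥ 3 vertices and tw(G) ≥ 2. Therefore the treewidth is 2.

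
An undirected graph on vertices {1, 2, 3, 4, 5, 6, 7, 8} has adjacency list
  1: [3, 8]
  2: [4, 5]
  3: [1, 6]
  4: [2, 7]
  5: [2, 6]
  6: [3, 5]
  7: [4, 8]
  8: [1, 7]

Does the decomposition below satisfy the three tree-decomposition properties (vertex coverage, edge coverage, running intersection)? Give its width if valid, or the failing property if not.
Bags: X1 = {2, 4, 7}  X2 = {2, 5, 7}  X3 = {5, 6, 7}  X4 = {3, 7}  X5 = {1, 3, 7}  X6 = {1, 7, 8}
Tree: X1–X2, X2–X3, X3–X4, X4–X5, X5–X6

A tree decomposition must satisfy three properties: every vertex lies in some bag; for every edge, both endpoints lie together in some bag; and for every vertex, the bags containing it form a connected subtree. Here edge (6,3) lies in no bag, so the decomposition is invalid.

No — edge (6,3) lies in no bag.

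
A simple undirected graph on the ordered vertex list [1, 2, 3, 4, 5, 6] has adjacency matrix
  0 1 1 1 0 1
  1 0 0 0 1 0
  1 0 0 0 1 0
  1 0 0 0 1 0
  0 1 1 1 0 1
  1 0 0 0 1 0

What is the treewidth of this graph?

2

A width-2 tree decomposition is:
Bags: B1 = {1, 2, 5}  B2 = {1, 3, 5}  B3 = {1, 4, 5}  B4 = {1, 5, 6}
Tree: B1–B2, B2–B3, B3–B4
The largest bag has 3 vertices, giving width 2; this decomposition certifies tw(G) ≤ 2. For the lower bound, G contains the cycle 1–2–5–3–1, so G is not a forest; only forests have treewidth ≤ 1, hence tw(G) ≥ 2. Therefore the treewidth is 2.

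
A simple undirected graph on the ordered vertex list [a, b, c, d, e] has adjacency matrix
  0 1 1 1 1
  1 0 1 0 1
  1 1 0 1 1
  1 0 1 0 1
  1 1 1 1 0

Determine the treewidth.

3

A width-3 tree decomposition is:
Bags: B1 = {a, c, d, e}  B2 = {a, b, c, e}
Tree: B1–B2
Every bag has size at most 4, so the width is 4 − 1 = 3 and tw(G) ≤ 3. On the other hand G contains the 4-clique {a, c, d, e}. A clique must lie in a single bag of any decomposition, so no decomposition can have width below 3. Therefore the treewidth is 3.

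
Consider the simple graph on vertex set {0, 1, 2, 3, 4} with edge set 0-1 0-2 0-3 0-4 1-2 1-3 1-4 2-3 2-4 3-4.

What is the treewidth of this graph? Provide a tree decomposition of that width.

With just one bag of size 5, the width is 5 − 1 = 4, so tw(G) ≤ 4. On the other hand G contains the 5-clique {0, 1, 2, 3, 4}. A clique must lie in a single bag of any decomposition, so no decomposition can have width below 4. Combining the bounds, tw(G) = 4.

Treewidth 4.
Bags: B1 = {0, 1, 2, 3, 4}
Tree: (single bag)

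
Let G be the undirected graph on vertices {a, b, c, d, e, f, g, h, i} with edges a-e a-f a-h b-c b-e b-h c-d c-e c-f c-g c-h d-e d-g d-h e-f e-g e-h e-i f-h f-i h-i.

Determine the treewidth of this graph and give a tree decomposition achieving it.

The largest bag has 4 vertices, giving width 3; this decomposition certifies tw(G) ≤ 3. For the lower bound, the 4 vertices {c, d, e, g} are pairwise adjacent, and any tree decomposition puts a clique entirely inside one bag — forcing width ≥ 3. Combining the bounds, tw(G) = 3.

Treewidth 3.
One such decomposition:
Bags: B1 = {c, d, e, h}  B2 = {c, e, f, h}  B3 = {a, e, f, h}  B4 = {b, c, e, h}  B5 = {e, f, h, i}  B6 = {c, d, e, g}
Tree: B1–B2, B2–B3, B1–B4, B3–B5, B1–B6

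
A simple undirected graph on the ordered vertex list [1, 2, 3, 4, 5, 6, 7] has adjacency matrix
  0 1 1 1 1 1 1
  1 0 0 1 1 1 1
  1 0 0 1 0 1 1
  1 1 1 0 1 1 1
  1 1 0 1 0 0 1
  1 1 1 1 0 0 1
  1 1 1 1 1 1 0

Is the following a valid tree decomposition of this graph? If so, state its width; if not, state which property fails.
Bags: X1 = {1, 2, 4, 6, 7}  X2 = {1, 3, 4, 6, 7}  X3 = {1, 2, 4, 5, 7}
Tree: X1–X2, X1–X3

Yes; width 4.

Every vertex of G appears in some bag (union = {1, 2, 3, 4, 5, 6, 7}); every edge is covered by a bag; and for each vertex v the set of bags containing v is connected in the bag tree. The decomposition is therefore valid. The largest bag has 5 vertices, so the width is 4.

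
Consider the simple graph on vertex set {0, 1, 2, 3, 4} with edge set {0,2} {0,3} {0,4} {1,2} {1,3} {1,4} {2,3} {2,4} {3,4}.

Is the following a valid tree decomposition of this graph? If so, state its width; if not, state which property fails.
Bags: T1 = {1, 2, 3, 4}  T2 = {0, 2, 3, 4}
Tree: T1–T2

Checking the three conditions: (i) the bags cover all of {0, 1, 2, 3, 4}; (ii) for each edge, some bag contains both endpoints; (iii) the bags containing any fixed vertex form a subtree. All hold, so the decomposition is valid with width 4 − 1 = 3.

Yes; width 3.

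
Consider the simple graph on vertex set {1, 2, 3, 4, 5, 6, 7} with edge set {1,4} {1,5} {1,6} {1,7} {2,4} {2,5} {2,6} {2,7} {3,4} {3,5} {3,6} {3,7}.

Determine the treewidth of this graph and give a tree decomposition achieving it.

Each bag holds 4 vertices, so the decomposition has width 3, which upper-bounds the treewidth. For the lower bound: the 4 vertex sets {3,5}, {2,6}, {1}, {7} are disjoint, each induces a connected subgraph, and every pair is joined by at least one edge of G. Contracting each set to a single vertex therefore yields K_{4} as a minor, and since treewidth is minor-monotone, tw(G) ≥ tw(K_{4}) = 3. Therefore the treewidth is 3.

Treewidth 3.
One such decomposition:
Bags: B1 = {1, 2, 3, 5}  B2 = {1, 2, 3, 6}  B3 = {1, 2, 3, 7}  B4 = {1, 2, 3, 4}
Tree: B1–B2, B2–B3, B3–B4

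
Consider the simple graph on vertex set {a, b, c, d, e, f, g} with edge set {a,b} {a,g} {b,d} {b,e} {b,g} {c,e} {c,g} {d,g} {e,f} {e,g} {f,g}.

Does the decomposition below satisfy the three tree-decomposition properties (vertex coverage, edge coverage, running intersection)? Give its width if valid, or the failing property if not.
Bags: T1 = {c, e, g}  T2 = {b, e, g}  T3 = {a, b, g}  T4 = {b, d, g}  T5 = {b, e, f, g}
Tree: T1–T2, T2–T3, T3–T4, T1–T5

A tree decomposition must satisfy three properties: every vertex lies in some bag; for every edge, both endpoints lie together in some bag; and for every vertex, the bags containing it form a connected subtree. Here bags containing vertex b are not connected in the tree, so the decomposition is invalid.

No — bags containing vertex b are not connected in the tree.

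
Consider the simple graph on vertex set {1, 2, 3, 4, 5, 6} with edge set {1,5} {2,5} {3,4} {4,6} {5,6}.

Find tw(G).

A width-1 tree decomposition is:
Bags: B1 = {5, 6}  B2 = {1, 5}  B3 = {2, 5}  B4 = {4, 6}  B5 = {3, 4}
Tree: B1–B2, B1–B3, B1–B4, B4–B5
The largest bag has 2 vertices, giving width 1; this decomposition certifies tw(G) ≤ 1. G has an edge, so its treewidth is at least 1. Hence tw(G) = 1 exactly.

1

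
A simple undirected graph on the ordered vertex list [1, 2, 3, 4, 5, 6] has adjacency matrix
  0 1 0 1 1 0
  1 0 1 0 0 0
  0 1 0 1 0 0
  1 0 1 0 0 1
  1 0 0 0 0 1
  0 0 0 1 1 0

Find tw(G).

2

A width-2 tree decomposition is:
Bags: B1 = {4, 5, 6}  B2 = {1, 4, 5}  B3 = {1, 3, 4}  B4 = {1, 2, 3}
Tree: B1–B2, B2–B3, B3–B4
Every bag has size at most 3, so the width is 3 − 1 = 2 and tw(G) ≤ 2. Since 6–5–1–4–6 is a cycle in G, G is not acyclic. Forests are exactly the graphs of treewidth ≤ 1, so tw(G) ≥ 2. Therefore the treewidth is 2.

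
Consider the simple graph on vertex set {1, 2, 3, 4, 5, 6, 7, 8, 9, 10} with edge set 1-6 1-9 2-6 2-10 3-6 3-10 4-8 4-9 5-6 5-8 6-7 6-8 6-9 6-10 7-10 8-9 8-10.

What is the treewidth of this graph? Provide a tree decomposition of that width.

Each bag holds 3 vertices, so the decomposition has width 2, which upper-bounds the treewidth. On the other hand G contains the 3-clique {4, 8, 9}. A clique must lie in a single bag of any decomposition, so no decomposition can have width below 2. Combining the bounds, tw(G) = 2.

Treewidth 2.
One such decomposition:
Bags: B1 = {6, 8, 10}  B2 = {6, 8, 9}  B3 = {3, 6, 10}  B4 = {2, 6, 10}  B5 = {5, 6, 8}  B6 = {6, 7, 10}  B7 = {4, 8, 9}  B8 = {1, 6, 9}
Tree: B1–B2, B1–B3, B3–B4, B1–B5, B4–B6, B2–B7, B2–B8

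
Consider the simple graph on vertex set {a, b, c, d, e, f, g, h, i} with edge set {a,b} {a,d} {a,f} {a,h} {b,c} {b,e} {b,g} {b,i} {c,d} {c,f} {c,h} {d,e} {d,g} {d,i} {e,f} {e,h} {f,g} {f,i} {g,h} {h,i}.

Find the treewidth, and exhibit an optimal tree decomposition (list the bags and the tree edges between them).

Treewidth 4.
Bags: B1 = {b, d, e, f, h}  B2 = {b, d, f, g, h}  B3 = {a, b, d, f, h}  B4 = {b, d, f, h, i}  B5 = {b, c, d, f, h}
Tree: B1–B2, B2–B3, B3–B4, B4–B5

Each bag holds 5 vertices, so the decomposition has width 4, which upper-bounds the treewidth. For the lower bound: the 5 vertex sets {e,h}, {b,g}, {a,f}, {d}, {i} are disjoint, each induces a connected subgraph, and every pair is joined by at least one edge of G. Contracting each set to a single vertex therefore yields K_{5} as a minor, and since treewidth is minor-monotone, tw(G) ≥ tw(K_{5}) = 4. Therefore the treewidth is 4.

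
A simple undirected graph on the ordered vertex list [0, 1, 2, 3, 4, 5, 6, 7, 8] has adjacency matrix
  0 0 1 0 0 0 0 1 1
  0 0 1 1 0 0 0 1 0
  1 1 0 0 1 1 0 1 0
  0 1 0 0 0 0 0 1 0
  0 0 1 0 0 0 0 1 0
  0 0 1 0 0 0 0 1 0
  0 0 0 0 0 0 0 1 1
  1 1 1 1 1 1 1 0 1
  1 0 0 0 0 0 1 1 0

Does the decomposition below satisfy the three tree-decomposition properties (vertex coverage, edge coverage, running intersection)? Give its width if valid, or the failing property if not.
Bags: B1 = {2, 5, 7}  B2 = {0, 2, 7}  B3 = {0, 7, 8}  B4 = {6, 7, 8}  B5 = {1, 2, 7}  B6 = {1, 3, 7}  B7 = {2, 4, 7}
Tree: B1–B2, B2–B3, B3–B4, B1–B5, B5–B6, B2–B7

Yes; width 2.

Vertex coverage: the bags together contain {0, 1, 2, 3, 4, 5, 6, 7, 8}, the full vertex set. Edge coverage: each edge of G has both endpoints in at least one bag. Running intersection: for every vertex, the bags containing it form a connected subtree. All three properties hold, so this is a valid tree decomposition of width max|bag| − 1 = 2, and hence tw(G) ≤ 2.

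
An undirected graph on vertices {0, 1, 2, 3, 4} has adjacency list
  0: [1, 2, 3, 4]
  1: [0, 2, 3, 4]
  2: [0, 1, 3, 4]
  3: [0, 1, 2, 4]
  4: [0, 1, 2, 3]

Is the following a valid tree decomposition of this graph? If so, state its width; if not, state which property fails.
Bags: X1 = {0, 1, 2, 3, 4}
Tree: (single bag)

Checking the three conditions: (i) the bags cover all of {0, 1, 2, 3, 4}; (ii) for each edge, some bag contains both endpoints; (iii) the bags containing any fixed vertex form a subtree. All hold, so the decomposition is valid with width 5 − 1 = 4.

Yes; width 4.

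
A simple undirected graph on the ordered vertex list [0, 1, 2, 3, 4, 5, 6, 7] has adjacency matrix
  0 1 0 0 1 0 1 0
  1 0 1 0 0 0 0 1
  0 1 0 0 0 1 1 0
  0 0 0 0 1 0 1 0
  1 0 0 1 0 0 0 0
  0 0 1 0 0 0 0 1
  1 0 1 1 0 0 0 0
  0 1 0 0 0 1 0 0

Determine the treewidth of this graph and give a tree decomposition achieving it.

Each bag holds 3 vertices, so the decomposition has width 2, which upper-bounds the treewidth. Since 4–3–6–0–4 is a cycle in G, G is not acyclic. Forests are exactly the graphs of treewidth ≤ 1, so tw(G) ≥ 2. Therefore the treewidth is 2.

Treewidth 2.
One such decomposition:
Bags: B1 = {0, 3, 4}  B2 = {0, 3, 6}  B3 = {0, 1, 6}  B4 = {1, 2, 6}  B5 = {1, 2, 7}  B6 = {2, 5, 7}
Tree: B1–B2, B2–B3, B3–B4, B4–B5, B5–B6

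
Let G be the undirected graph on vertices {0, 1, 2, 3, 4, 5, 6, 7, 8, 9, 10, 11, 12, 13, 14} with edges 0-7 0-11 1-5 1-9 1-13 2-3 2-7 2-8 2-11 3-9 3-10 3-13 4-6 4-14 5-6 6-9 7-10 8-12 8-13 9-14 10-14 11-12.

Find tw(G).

A width-3 tree decomposition is:
Bags: B1 = {4, 5, 6, 14}  B2 = {5, 6, 9, 14}  B3 = {1, 5, 9, 14}  B4 = {1, 9, 10, 14}  B5 = {1, 3, 9, 10}  B6 = {1, 3, 10, 13}  B7 = {3, 7, 10, 13}  B8 = {2, 3, 7, 13}  B9 = {2, 7, 8, 13}  B10 = {0, 2, 7, 8}  B11 = {0, 2, 8, 11}  B12 = {0, 8, 11, 12}
Tree: B1–B2, B2–B3, B3–B4, B4–B5, B5–B6, B6–B7, B7–B8, B8–B9, B9–B10, B10–B11, B11–B12
Every bag has size at most 4, so the width is 4 − 1 = 3 and tw(G) ≤ 3. For the lower bound: the 4 vertex sets {4,5,6}, {14}, {9}, {1,3,10,13} are disjoint, each induces a connected subgraph, and every pair is joined by at least one edge of G. Contracting each set to a single vertex therefore yields K_{4} as a minor, and since treewidth is minor-monotone, tw(G) ≥ tw(K_{4}) = 3. Hence tw(G) = 3 exactly.

3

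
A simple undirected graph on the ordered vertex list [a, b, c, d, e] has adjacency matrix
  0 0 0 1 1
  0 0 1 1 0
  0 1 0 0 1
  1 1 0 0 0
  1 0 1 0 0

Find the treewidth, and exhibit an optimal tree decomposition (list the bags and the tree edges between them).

Treewidth 2.
Bags: B1 = {b, c, d}  B2 = {c, d, e}  B3 = {a, d, e}
Tree: B1–B2, B2–B3

Every bag has size at most 3, so the width is 3 − 1 = 2 and tw(G) ≤ 2. For the lower bound, G contains the cycle d–b–c–e–a–d, so G is not a forest; only forests have treewidth ≤ 1, hence tw(G) ≥ 2. The upper and lower bounds meet at 2, so that is the treewidth.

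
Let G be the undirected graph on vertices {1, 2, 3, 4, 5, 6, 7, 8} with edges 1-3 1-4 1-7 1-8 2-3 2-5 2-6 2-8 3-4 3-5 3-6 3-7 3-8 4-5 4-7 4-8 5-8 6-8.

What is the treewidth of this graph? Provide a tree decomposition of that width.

Treewidth 3.
One optimal decomposition is:
Bags: B1 = {3, 4, 5, 8}  B2 = {1, 3, 4, 8}  B3 = {2, 3, 5, 8}  B4 = {2, 3, 6, 8}  B5 = {1, 3, 4, 7}
Tree: B1–B2, B1–B3, B3–B4, B2–B5

Each bag holds 4 vertices, so the decomposition has width 3, which upper-bounds the treewidth. For the lower bound, the 4 vertices {1, 3, 4, 8} are pairwise adjacent, and any tree decomposition puts a clique entirely inside one bag — forcing width ≥ 3. The upper and lower bounds meet at 3, so that is the treewidth.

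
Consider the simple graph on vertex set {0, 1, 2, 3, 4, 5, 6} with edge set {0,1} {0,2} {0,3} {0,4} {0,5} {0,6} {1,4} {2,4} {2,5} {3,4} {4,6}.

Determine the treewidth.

A width-2 tree decomposition is:
Bags: B1 = {0, 4, 6}  B2 = {0, 1, 4}  B3 = {0, 2, 4}  B4 = {0, 3, 4}  B5 = {0, 2, 5}
Tree: B1–B2, B2–B3, B1–B4, B3–B5
Every bag has size at most 3, so the width is 3 − 1 = 2 and tw(G) ≤ 2. Conversely, {0, 1, 4} is a clique of size 3, and the vertices of any clique must share a bag in every tree decomposition; so some bag has ≥ 3 vertices and tw(G) ≥ 2. Combining the bounds, tw(G) = 2.

2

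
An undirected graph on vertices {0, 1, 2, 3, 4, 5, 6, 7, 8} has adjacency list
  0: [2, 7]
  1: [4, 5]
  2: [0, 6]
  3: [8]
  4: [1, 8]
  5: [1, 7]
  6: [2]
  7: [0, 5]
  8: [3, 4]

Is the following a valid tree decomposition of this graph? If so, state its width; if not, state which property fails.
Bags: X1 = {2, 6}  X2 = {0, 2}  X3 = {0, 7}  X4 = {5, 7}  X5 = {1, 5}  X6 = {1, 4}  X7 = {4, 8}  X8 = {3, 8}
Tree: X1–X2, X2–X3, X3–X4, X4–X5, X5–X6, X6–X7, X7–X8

Yes; width 1.

Vertex coverage: the bags together contain {0, 1, 2, 3, 4, 5, 6, 7, 8}, the full vertex set. Edge coverage: each edge of G has both endpoints in at least one bag. Running intersection: for every vertex, the bags containing it form a connected subtree. All three properties hold, so this is a valid tree decomposition of width max|bag| − 1 = 1, and hence tw(G) ≤ 1.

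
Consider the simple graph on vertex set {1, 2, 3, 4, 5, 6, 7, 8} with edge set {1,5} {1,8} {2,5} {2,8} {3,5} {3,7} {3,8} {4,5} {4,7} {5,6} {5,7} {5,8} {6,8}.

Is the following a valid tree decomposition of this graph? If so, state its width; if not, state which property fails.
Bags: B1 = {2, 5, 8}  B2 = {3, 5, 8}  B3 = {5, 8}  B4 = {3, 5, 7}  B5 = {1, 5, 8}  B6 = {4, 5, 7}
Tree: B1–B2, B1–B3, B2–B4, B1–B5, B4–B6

A tree decomposition must satisfy three properties: every vertex lies in some bag; for every edge, both endpoints lie together in some bag; and for every vertex, the bags containing it form a connected subtree. Here vertex 6 appears in no bag, so the decomposition is invalid.

No — vertex 6 appears in no bag.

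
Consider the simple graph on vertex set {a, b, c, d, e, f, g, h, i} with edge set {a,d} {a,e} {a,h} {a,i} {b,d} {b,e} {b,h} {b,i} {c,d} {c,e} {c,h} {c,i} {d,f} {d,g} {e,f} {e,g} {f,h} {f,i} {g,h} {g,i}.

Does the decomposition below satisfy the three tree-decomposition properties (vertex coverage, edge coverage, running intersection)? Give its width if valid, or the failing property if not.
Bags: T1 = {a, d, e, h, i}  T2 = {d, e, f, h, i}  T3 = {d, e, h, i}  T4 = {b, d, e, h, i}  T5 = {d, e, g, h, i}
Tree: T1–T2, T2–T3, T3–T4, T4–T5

A tree decomposition must satisfy three properties: every vertex lies in some bag; for every edge, both endpoints lie together in some bag; and for every vertex, the bags containing it form a connected subtree. Here vertex c appears in no bag, so the decomposition is invalid.

No — vertex c appears in no bag.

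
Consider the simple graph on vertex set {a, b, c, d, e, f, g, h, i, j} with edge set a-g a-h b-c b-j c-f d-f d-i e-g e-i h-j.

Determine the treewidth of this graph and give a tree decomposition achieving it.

Treewidth 2.
One optimal decomposition is:
Bags: B1 = {a, e, g}  B2 = {a, e, h}  B3 = {e, h, j}  B4 = {b, e, j}  B5 = {b, c, e}  B6 = {c, e, f}  B7 = {d, e, f}  B8 = {d, e, i}
Tree: B1–B2, B2–B3, B3–B4, B4–B5, B5–B6, B6–B7, B7–B8

The largest bag has 3 vertices, giving width 2; this decomposition certifies tw(G) ≤ 2. For the lower bound, G contains the cycle e–g–a–h–j–b–c–f–d–i–e, so G is not a forest; only forests have treewidth ≤ 1, hence tw(G) ≥ 2. Therefore the treewidth is 2.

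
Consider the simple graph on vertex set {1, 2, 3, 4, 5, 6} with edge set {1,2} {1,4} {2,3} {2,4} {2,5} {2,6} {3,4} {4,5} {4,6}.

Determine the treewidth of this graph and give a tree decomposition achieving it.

Every bag has size at most 3, so the width is 3 − 1 = 2 and tw(G) ≤ 2. On the other hand G contains the 3-clique {1, 2, 4}. A clique must lie in a single bag of any decomposition, so no decomposition can have width below 2. Hence tw(G) = 2 exactly.

Treewidth 2.
Bags: B1 = {1, 2, 4}  B2 = {2, 4, 6}  B3 = {2, 4, 5}  B4 = {2, 3, 4}
Tree: B1–B2, B1–B3, B3–B4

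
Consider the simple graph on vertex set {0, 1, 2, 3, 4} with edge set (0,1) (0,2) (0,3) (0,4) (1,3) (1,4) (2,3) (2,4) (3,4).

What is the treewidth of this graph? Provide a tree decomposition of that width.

Treewidth 3.
One such decomposition:
Bags: B1 = {0, 2, 3, 4}  B2 = {0, 1, 3, 4}
Tree: B1–B2

Each bag holds 4 vertices, so the decomposition has width 3, which upper-bounds the treewidth. Conversely, {0, 1, 3, 4} is a clique of size 4, and the vertices of any clique must share a bag in every tree decomposition; so some bag has ≥ 4 vertices and tw(G) ≥ 3. Combining the bounds, tw(G) = 3.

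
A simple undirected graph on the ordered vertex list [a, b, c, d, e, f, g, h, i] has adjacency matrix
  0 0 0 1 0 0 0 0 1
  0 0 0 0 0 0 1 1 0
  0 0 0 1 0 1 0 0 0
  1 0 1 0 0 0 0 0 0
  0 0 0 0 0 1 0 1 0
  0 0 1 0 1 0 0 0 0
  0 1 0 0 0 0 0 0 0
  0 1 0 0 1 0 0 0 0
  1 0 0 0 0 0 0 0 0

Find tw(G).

1

A width-1 tree decomposition is:
Bags: B1 = {a, i}  B2 = {a, d}  B3 = {c, d}  B4 = {c, f}  B5 = {e, f}  B6 = {e, h}  B7 = {b, h}  B8 = {b, g}
Tree: B1–B2, B2–B3, B3–B4, B4–B5, B5–B6, B6–B7, B7–B8
Each bag holds 2 vertices, so the decomposition has width 1, which upper-bounds the treewidth. Since G has at least one edge (e.g. i–a), it is not an edgeless graph, so tw(G) ≥ 1. Therefore the treewidth is 1.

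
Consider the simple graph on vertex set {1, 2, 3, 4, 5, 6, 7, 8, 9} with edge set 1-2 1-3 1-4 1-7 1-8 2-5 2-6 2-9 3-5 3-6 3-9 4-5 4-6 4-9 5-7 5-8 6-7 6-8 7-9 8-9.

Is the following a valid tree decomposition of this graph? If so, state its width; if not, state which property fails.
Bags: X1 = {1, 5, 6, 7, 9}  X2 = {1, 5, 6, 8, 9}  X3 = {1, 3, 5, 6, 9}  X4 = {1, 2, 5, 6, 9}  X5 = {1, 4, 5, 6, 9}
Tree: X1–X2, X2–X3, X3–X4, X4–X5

Checking the three conditions: (i) the bags cover all of {1, 2, 3, 4, 5, 6, 7, 8, 9}; (ii) for each edge, some bag contains both endpoints; (iii) the bags containing any fixed vertex form a subtree. All hold, so the decomposition is valid with width 5 − 1 = 4.

Yes; width 4.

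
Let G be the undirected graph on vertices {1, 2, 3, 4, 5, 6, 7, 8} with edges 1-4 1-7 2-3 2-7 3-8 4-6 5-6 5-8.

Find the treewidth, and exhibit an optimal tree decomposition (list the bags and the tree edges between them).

Treewidth 2.
Bags: B1 = {1, 4, 7}  B2 = {4, 6, 7}  B3 = {5, 6, 7}  B4 = {5, 7, 8}  B5 = {3, 7, 8}  B6 = {2, 3, 7}
Tree: B1–B2, B2–B3, B3–B4, B4–B5, B5–B6

Every bag has size at most 3, so the width is 3 − 1 = 2 and tw(G) ≤ 2. The edges 7–1–4–6–5–8–3–2–7 form a cycle, so G is not a tree and its treewidth is at least 2. Hence tw(G) = 2 exactly.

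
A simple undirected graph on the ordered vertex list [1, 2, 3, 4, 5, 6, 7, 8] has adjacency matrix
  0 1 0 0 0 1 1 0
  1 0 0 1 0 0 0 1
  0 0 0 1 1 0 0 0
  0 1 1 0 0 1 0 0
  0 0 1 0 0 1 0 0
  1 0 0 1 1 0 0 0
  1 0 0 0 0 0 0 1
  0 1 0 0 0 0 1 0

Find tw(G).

2

A width-2 tree decomposition is:
Bags: B1 = {2, 7, 8}  B2 = {1, 2, 7}  B3 = {1, 2, 4}  B4 = {1, 4, 6}  B5 = {3, 4, 6}  B6 = {3, 5, 6}
Tree: B1–B2, B2–B3, B3–B4, B4–B5, B5–B6
Every bag has size at most 3, so the width is 3 − 1 = 2 and tw(G) ≤ 2. For the lower bound, G contains the cycle 8–7–1–2–8, so G is not a forest; only forests have treewidth ≤ 1, hence tw(G) ≥ 2. The upper and lower bounds meet at 2, so that is the treewidth.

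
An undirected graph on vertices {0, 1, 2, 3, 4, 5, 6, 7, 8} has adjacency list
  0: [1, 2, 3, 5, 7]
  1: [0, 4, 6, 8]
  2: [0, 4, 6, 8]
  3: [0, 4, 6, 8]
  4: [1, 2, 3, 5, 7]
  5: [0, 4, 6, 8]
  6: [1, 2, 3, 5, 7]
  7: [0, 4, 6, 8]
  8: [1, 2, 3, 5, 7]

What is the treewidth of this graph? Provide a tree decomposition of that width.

Each bag holds 5 vertices, so the decomposition has width 4, which upper-bounds the treewidth. For the lower bound: the 5 vertex sets {2,8}, {3,6}, {1,4}, {0}, {7} are disjoint, each induces a connected subgraph, and every pair is joined by at least one edge of G. Contracting each set to a single vertex therefore yields K_{5} as a minor, and since treewidth is minor-monotone, tw(G) ≥ tw(K_{5}) = 4. Hence tw(G) = 4 exactly.

Treewidth 4.
Bags: B1 = {0, 2, 4, 6, 8}  B2 = {0, 3, 4, 6, 8}  B3 = {0, 1, 4, 6, 8}  B4 = {0, 4, 6, 7, 8}  B5 = {0, 4, 5, 6, 8}
Tree: B1–B2, B2–B3, B3–B4, B4–B5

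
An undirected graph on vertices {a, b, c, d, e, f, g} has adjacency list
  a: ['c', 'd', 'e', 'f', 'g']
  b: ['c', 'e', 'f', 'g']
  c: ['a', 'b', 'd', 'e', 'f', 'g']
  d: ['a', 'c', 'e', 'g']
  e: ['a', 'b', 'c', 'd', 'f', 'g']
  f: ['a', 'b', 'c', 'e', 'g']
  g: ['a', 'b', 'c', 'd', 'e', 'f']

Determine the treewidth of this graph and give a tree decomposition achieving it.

The largest bag has 5 vertices, giving width 4; this decomposition certifies tw(G) ≤ 4. For the lower bound, the 5 vertices {a, c, d, e, g} are pairwise adjacent, and any tree decomposition puts a clique entirely inside one bag — forcing width ≥ 4. The upper and lower bounds meet at 4, so that is the treewidth.

Treewidth 4.
Bags: B1 = {a, c, e, f, g}  B2 = {b, c, e, f, g}  B3 = {a, c, d, e, g}
Tree: B1–B2, B1–B3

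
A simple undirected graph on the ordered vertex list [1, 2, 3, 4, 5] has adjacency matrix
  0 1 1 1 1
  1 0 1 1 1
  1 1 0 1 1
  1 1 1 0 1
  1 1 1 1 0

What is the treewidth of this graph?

4

A width-4 tree decomposition is:
Bags: B1 = {1, 2, 3, 4, 5}
Tree: (single bag)
A single bag containing all 5 vertices is trivially a valid decomposition of width 4. Conversely, {1, 2, 3, 4, 5} is a clique of size 5, and the vertices of any clique must share a bag in every tree decomposition; so some bag has ≥ 5 vertices and tw(G) ≥ 4. The upper and lower bounds meet at 4, so that is the treewidth.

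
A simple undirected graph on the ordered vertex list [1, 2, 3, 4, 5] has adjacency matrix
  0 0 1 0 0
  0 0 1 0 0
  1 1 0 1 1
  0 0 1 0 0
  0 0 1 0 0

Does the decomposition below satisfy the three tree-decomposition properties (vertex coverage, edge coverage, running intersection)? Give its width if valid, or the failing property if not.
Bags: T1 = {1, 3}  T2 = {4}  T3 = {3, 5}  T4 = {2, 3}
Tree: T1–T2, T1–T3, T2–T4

No — edge (3,4) lies in no bag.

A tree decomposition must satisfy three properties: every vertex lies in some bag; for every edge, both endpoints lie together in some bag; and for every vertex, the bags containing it form a connected subtree. Here edge (3,4) lies in no bag, so the decomposition is invalid.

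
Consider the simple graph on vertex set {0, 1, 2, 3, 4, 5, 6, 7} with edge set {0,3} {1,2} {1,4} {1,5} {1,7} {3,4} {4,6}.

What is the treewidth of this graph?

1

A width-1 tree decomposition is:
Bags: B1 = {1, 4}  B2 = {4, 6}  B3 = {3, 4}  B4 = {0, 3}  B5 = {1, 2}  B6 = {1, 7}  B7 = {1, 5}
Tree: B1–B2, B2–B3, B3–B4, B1–B5, B1–B6, B5–B7
Every bag has size at most 2, so the width is 2 − 1 = 1 and tw(G) ≤ 1. Any graph with an edge has treewidth ≥ 1, and G has the edge 1–4. Therefore the treewidth is 1.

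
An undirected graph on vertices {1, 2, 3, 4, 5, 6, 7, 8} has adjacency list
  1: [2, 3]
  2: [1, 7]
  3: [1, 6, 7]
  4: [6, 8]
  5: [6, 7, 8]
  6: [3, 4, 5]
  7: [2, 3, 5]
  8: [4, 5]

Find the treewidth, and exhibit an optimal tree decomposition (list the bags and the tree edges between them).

The largest bag has 3 vertices, giving width 2; this decomposition certifies tw(G) ≤ 2. The edges 2–1–3–7–2 form a cycle, so G is not a tree and its treewidth is at least 2. Hence tw(G) = 2 exactly.

Treewidth 2.
One optimal decomposition is:
Bags: B1 = {1, 2, 7}  B2 = {1, 3, 7}  B3 = {3, 5, 7}  B4 = {3, 5, 6}  B5 = {5, 6, 8}  B6 = {4, 6, 8}
Tree: B1–B2, B2–B3, B3–B4, B4–B5, B5–B6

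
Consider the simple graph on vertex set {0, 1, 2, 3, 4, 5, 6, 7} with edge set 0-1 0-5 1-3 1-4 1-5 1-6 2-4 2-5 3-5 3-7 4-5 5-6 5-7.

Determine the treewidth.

A width-2 tree decomposition is:
Bags: B1 = {0, 1, 5}  B2 = {1, 4, 5}  B3 = {2, 4, 5}  B4 = {1, 3, 5}  B5 = {3, 5, 7}  B6 = {1, 5, 6}
Tree: B1–B2, B2–B3, B1–B4, B4–B5, B1–B6
Every bag has size at most 3, so the width is 3 − 1 = 2 and tw(G) ≤ 2. For the lower bound, the 3 vertices {0, 1, 5} are pairwise adjacent, and any tree decomposition puts a clique entirely inside one bag — forcing width ≥ 2. The upper and lower bounds meet at 2, so that is the treewidth.

2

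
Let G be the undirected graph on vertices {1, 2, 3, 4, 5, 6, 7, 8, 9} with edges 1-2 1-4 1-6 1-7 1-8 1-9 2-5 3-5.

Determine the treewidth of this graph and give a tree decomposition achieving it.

Each bag holds 2 vertices, so the decomposition has width 1, which upper-bounds the treewidth. Since G has at least one edge (e.g. 1–2), it is not an edgeless graph, so tw(G) ≥ 1. The upper and lower bounds meet at 1, so that is the treewidth.

Treewidth 1.
One optimal decomposition is:
Bags: B1 = {1, 2}  B2 = {1, 9}  B3 = {1, 8}  B4 = {1, 4}  B5 = {2, 5}  B6 = {1, 7}  B7 = {1, 6}  B8 = {3, 5}
Tree: B1–B2, B2–B3, B1–B4, B1–B5, B1–B6, B6–B7, B5–B8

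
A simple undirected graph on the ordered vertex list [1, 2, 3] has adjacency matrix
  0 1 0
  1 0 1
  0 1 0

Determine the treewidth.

1

A width-1 tree decomposition is:
Bags: B1 = {1, 2}  B2 = {2, 3}
Tree: B1–B2
The largest bag has 2 vertices, giving width 1; this decomposition certifies tw(G) ≤ 1. G has an edge, so its treewidth is at least 1. Hence tw(G) = 1 exactly.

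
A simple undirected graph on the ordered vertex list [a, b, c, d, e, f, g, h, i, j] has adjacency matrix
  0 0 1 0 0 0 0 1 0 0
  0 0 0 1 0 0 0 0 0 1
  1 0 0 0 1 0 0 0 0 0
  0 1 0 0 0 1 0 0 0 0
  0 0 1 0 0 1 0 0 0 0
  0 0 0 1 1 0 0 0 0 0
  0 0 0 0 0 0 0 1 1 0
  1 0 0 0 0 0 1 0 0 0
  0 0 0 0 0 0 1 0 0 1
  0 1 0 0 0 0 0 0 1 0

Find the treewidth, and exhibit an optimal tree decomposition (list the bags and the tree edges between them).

The largest bag has 3 vertices, giving width 2; this decomposition certifies tw(G) ≤ 2. The edges b–d–f–e–c–a–h–g–i–j–b form a cycle, so G is not a tree and its treewidth is at least 2. The upper and lower bounds meet at 2, so that is the treewidth.

Treewidth 2.
One such decomposition:
Bags: B1 = {b, d, f}  B2 = {b, e, f}  B3 = {b, c, e}  B4 = {a, b, c}  B5 = {a, b, h}  B6 = {b, g, h}  B7 = {b, g, i}  B8 = {b, i, j}
Tree: B1–B2, B2–B3, B3–B4, B4–B5, B5–B6, B6–B7, B7–B8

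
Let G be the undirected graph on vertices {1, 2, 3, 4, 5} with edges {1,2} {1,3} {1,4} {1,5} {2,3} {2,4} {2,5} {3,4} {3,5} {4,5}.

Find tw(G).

A width-4 tree decomposition is:
Bags: B1 = {1, 2, 3, 4, 5}
Tree: (single bag)
With just one bag of size 5, the width is 5 − 1 = 4, so tw(G) ≤ 4. For the lower bound, the 5 vertices {1, 2, 3, 4, 5} are pairwise adjacent, and any tree decomposition puts a clique entirely inside one bag — forcing width ≥ 4. Hence tw(G) = 4 exactly.

4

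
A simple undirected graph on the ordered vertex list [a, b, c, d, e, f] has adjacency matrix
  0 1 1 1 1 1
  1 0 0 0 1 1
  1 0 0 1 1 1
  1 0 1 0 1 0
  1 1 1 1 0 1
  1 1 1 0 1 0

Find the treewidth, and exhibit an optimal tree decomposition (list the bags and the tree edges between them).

Each bag holds 4 vertices, so the decomposition has width 3, which upper-bounds the treewidth. Conversely, {a, c, d, e} is a clique of size 4, and the vertices of any clique must share a bag in every tree decomposition; so some bag has ≥ 4 vertices and tw(G) ≥ 3. The upper and lower bounds meet at 3, so that is the treewidth.

Treewidth 3.
Bags: B1 = {a, c, d, e}  B2 = {a, c, e, f}  B3 = {a, b, e, f}
Tree: B1–B2, B2–B3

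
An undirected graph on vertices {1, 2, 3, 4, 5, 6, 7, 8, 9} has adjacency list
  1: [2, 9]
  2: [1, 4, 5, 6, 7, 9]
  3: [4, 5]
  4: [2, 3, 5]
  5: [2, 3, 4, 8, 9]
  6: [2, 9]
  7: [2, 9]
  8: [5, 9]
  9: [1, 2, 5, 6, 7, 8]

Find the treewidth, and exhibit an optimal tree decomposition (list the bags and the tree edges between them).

Treewidth 2.
One such decomposition:
Bags: B1 = {2, 5, 9}  B2 = {2, 6, 9}  B3 = {2, 7, 9}  B4 = {1, 2, 9}  B5 = {5, 8, 9}  B6 = {2, 4, 5}  B7 = {3, 4, 5}
Tree: B1–B2, B1–B3, B3–B4, B1–B5, B1–B6, B6–B7

The largest bag has 3 vertices, giving width 2; this decomposition certifies tw(G) ≤ 2. On the other hand G contains the 3-clique {5, 8, 9}. A clique must lie in a single bag of any decomposition, so no decomposition can have width below 2. Therefore the treewidth is 2.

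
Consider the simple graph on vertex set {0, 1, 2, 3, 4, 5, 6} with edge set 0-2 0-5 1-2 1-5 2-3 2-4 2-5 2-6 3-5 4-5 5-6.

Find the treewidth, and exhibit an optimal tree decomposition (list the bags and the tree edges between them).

Every bag has size at most 3, so the width is 3 − 1 = 2 and tw(G) ≤ 2. Conversely, {0, 2, 5} is a clique of size 3, and the vertices of any clique must share a bag in every tree decomposition; so some bag has ≥ 3 vertices and tw(G) ≥ 2. Hence tw(G) = 2 exactly.

Treewidth 2.
Bags: B1 = {0, 2, 5}  B2 = {2, 3, 5}  B3 = {1, 2, 5}  B4 = {2, 4, 5}  B5 = {2, 5, 6}
Tree: B1–B2, B2–B3, B3–B4, B1–B5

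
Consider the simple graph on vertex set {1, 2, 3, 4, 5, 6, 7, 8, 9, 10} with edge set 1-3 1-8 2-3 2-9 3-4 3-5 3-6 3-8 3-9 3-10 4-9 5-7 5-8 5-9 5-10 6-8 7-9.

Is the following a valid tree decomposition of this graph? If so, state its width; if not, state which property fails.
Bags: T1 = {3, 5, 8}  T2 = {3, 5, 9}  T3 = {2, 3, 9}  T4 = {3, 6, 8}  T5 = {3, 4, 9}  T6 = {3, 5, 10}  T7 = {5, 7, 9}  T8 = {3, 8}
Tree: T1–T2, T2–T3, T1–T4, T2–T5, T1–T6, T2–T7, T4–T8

A tree decomposition must satisfy three properties: every vertex lies in some bag; for every edge, both endpoints lie together in some bag; and for every vertex, the bags containing it form a connected subtree. Here vertex 1 appears in no bag, so the decomposition is invalid.

No — vertex 1 appears in no bag.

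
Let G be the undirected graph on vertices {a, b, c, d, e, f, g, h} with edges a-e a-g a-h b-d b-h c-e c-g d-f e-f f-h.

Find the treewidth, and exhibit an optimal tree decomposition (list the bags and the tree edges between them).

Treewidth 2.
One such decomposition:
Bags: B1 = {a, c, g}  B2 = {a, c, e}  B3 = {a, e, h}  B4 = {e, f, h}  B5 = {b, f, h}  B6 = {b, d, f}
Tree: B1–B2, B2–B3, B3–B4, B4–B5, B5–B6

Each bag holds 3 vertices, so the decomposition has width 2, which upper-bounds the treewidth. The edges g–c–e–a–g form a cycle, so G is not a tree and its treewidth is at least 2. Hence tw(G) = 2 exactly.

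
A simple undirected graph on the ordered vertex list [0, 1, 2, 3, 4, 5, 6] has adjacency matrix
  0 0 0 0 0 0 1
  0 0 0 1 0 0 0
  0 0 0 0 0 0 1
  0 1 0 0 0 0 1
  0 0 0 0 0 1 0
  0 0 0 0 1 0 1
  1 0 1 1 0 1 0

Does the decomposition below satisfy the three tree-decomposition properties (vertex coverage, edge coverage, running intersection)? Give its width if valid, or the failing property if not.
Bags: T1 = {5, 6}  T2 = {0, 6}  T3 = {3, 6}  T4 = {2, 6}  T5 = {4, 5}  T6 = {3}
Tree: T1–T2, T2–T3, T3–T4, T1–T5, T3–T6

No — vertex 1 appears in no bag.

A tree decomposition must satisfy three properties: every vertex lies in some bag; for every edge, both endpoints lie together in some bag; and for every vertex, the bags containing it form a connected subtree. Here vertex 1 appears in no bag, so the decomposition is invalid.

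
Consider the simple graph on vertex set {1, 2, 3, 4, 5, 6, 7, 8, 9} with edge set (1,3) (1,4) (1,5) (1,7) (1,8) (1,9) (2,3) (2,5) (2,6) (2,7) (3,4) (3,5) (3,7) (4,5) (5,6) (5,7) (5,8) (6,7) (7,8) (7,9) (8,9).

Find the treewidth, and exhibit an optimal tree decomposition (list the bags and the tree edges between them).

Treewidth 3.
Bags: B1 = {2, 3, 5, 7}  B2 = {1, 3, 5, 7}  B3 = {1, 5, 7, 8}  B4 = {2, 5, 6, 7}  B5 = {1, 3, 4, 5}  B6 = {1, 7, 8, 9}
Tree: B1–B2, B2–B3, B1–B4, B2–B5, B3–B6

The largest bag has 4 vertices, giving width 3; this decomposition certifies tw(G) ≤ 3. Conversely, {1, 7, 8, 9} is a clique of size 4, and the vertices of any clique must share a bag in every tree decomposition; so some bag has ≥ 4 vertices and tw(G) ≥ 3. Combining the bounds, tw(G) = 3.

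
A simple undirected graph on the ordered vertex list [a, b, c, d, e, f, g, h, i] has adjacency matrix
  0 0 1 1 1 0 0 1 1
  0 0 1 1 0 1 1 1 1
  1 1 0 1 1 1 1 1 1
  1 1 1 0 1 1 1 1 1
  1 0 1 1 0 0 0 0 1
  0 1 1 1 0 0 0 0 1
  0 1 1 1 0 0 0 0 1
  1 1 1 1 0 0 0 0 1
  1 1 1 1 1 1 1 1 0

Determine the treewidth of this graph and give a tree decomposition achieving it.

Treewidth 4.
One such decomposition:
Bags: B1 = {b, c, d, h, i}  B2 = {b, c, d, g, i}  B3 = {a, c, d, h, i}  B4 = {a, c, d, e, i}  B5 = {b, c, d, f, i}
Tree: B1–B2, B1–B3, B3–B4, B1–B5

Every bag has size at most 5, so the width is 5 − 1 = 4 and tw(G) ≤ 4. On the other hand G contains the 5-clique {a, c, d, e, i}. A clique must lie in a single bag of any decomposition, so no decomposition can have width below 4. The upper and lower bounds meet at 4, so that is the treewidth.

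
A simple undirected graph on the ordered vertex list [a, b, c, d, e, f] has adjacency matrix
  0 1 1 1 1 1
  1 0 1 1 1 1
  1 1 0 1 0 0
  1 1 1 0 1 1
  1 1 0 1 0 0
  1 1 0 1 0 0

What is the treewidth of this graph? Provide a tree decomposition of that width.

Every bag has size at most 4, so the width is 4 − 1 = 3 and tw(G) ≤ 3. On the other hand G contains the 4-clique {a, b, d, e}. A clique must lie in a single bag of any decomposition, so no decomposition can have width below 3. Combining the bounds, tw(G) = 3.

Treewidth 3.
One optimal decomposition is:
Bags: B1 = {a, b, d, e}  B2 = {a, b, c, d}  B3 = {a, b, d, f}
Tree: B1–B2, B2–B3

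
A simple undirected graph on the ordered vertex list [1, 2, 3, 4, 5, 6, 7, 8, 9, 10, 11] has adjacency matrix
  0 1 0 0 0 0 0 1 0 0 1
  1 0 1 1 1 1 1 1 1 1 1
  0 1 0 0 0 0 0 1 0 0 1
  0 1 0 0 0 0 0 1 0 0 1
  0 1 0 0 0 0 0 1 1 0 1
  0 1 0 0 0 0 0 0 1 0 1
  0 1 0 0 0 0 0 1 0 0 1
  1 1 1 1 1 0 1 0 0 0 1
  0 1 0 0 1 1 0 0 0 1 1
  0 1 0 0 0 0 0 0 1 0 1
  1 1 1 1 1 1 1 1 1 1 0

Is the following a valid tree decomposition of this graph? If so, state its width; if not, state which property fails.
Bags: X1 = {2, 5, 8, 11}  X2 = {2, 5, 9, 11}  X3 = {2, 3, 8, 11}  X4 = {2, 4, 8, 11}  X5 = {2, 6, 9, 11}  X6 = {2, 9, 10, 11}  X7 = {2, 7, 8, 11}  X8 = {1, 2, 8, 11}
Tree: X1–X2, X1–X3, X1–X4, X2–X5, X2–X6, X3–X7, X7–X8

Yes; width 3.

Vertex coverage: the bags together contain {1, 2, 3, 4, 5, 6, 7, 8, 9, 10, 11}, the full vertex set. Edge coverage: each edge of G has both endpoints in at least one bag. Running intersection: for every vertex, the bags containing it form a connected subtree. All three properties hold, so this is a valid tree decomposition of width max|bag| − 1 = 3, and hence tw(G) ≤ 3.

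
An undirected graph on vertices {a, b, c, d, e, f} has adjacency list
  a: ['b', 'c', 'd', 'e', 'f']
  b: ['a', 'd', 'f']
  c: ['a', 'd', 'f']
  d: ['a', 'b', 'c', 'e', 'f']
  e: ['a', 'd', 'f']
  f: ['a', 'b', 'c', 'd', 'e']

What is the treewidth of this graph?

3

A width-3 tree decomposition is:
Bags: B1 = {a, d, e, f}  B2 = {a, b, d, f}  B3 = {a, c, d, f}
Tree: B1–B2, B1–B3
The largest bag has 4 vertices, giving width 3; this decomposition certifies tw(G) ≤ 3. For the lower bound, the 4 vertices {a, d, e, f} are pairwise adjacent, and any tree decomposition puts a clique entirely inside one bag — forcing width ≥ 3. The upper and lower bounds meet at 3, so that is the treewidth.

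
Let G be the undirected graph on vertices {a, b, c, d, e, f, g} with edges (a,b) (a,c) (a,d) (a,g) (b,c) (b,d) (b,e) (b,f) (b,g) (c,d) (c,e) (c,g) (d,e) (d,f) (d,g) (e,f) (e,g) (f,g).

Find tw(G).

A width-4 tree decomposition is:
Bags: B1 = {b, c, d, e, g}  B2 = {a, b, c, d, g}  B3 = {b, d, e, f, g}
Tree: B1–B2, B1–B3
The largest bag has 5 vertices, giving width 4; this decomposition certifies tw(G) ≤ 4. For the lower bound, the 5 vertices {b, c, d, e, g} are pairwise adjacent, and any tree decomposition puts a clique entirely inside one bag — forcing width ≥ 4. The upper and lower bounds meet at 4, so that is the treewidth.

4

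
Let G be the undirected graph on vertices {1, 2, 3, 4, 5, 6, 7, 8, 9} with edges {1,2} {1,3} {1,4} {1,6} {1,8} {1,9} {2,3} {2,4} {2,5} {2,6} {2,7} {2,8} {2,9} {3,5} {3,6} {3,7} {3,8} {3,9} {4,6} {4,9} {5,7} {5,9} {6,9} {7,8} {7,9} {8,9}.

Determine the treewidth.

A width-4 tree decomposition is:
Bags: B1 = {1, 2, 3, 8, 9}  B2 = {1, 2, 3, 6, 9}  B3 = {2, 3, 7, 8, 9}  B4 = {1, 2, 4, 6, 9}  B5 = {2, 3, 5, 7, 9}
Tree: B1–B2, B1–B3, B2–B4, B3–B5
Each bag holds 5 vertices, so the decomposition has width 4, which upper-bounds the treewidth. For the lower bound, the 5 vertices {1, 2, 3, 8, 9} are pairwise adjacent, and any tree decomposition puts a clique entirely inside one bag — forcing width ≥ 4. Therefore the treewidth is 4.

4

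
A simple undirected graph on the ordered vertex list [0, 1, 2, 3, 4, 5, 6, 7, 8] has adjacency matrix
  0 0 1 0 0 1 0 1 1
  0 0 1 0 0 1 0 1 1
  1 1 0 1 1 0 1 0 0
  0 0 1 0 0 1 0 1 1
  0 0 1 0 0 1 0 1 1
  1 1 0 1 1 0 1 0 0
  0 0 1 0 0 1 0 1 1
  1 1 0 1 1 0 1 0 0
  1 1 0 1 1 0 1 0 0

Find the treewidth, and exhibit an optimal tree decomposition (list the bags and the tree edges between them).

Treewidth 4.
One such decomposition:
Bags: B1 = {0, 2, 5, 7, 8}  B2 = {2, 5, 6, 7, 8}  B3 = {2, 4, 5, 7, 8}  B4 = {2, 3, 5, 7, 8}  B5 = {1, 2, 5, 7, 8}
Tree: B1–B2, B2–B3, B3–B4, B4–B5

Every bag has size at most 5, so the width is 5 − 1 = 4 and tw(G) ≤ 4. For the lower bound: the 5 vertex sets {0,8}, {6,7}, {4,5}, {2}, {3} are disjoint, each induces a connected subgraph, and every pair is joined by at least one edge of G. Contracting each set to a single vertex therefore yields K_{5} as a minor, and since treewidth is minor-monotone, tw(G) ≥ tw(K_{5}) = 4. Combining the bounds, tw(G) = 4.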